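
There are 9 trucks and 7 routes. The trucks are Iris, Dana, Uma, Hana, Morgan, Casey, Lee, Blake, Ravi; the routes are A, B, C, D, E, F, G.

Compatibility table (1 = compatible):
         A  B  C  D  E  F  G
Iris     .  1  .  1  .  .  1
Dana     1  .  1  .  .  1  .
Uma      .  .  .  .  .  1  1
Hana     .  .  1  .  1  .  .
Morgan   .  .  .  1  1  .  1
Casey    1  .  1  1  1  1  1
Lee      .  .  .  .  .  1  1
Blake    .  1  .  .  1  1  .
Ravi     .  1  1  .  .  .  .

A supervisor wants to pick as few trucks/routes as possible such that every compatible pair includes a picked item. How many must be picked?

7

The 7 edges Iris–B, Dana–C, Uma–G, Hana–E, Morgan–D, Casey–A, Lee–F form a matching, so any vertex cover needs at least 7 vertices (one per matched edge).
Conversely {A, B, C, D, E, F, G} meets every edge and has exactly 7 vertices, so 7 is optimal.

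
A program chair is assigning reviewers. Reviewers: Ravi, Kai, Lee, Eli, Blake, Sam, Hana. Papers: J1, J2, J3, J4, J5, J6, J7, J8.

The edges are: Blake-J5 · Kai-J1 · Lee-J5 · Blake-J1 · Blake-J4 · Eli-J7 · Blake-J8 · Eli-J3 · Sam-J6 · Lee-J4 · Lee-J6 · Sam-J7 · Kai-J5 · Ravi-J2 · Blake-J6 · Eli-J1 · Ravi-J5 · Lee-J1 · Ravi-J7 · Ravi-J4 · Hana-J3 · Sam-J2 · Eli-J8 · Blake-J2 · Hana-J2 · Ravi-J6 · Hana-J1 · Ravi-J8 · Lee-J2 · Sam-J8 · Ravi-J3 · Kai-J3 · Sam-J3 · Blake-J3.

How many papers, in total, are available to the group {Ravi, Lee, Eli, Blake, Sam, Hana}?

The union of neighbours of {Ravi, Lee, Eli, Blake, Sam, Hana} is {J1, J2, J3, J4, J5, J6, J7, J8}, which has 8 elements.
Since |N(S)| = 8 ≥ |S| = 6, Hall's condition holds for this subset.

8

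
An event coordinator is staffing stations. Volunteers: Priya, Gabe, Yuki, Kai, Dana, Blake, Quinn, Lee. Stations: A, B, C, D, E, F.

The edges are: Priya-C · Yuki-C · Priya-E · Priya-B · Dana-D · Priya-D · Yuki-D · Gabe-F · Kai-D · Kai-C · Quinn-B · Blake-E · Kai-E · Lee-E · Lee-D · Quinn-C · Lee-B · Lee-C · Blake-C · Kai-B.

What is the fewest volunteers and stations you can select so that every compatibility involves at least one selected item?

5

{Gabe, B, C, D, E} is a vertex cover of size 5: every edge has an endpoint in this set.
No smaller cover exists because Priya–E, Gabe–F, Yuki–C, Kai–B, Dana–D is a matching of size 5, and a cover must include an endpoint of each of these disjoint edges (König's theorem).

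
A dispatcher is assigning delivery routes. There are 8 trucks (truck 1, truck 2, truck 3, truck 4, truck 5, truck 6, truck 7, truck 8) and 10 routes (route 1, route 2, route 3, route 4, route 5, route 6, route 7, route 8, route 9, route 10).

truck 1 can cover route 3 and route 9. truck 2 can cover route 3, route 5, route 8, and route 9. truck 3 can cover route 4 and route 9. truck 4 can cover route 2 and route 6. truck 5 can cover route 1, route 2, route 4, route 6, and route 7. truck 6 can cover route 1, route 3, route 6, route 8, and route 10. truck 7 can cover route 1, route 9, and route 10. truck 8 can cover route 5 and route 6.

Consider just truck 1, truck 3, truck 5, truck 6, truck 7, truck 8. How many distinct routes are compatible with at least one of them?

10

The union of neighbours of {truck 1, truck 3, truck 5, truck 6, truck 7, truck 8} is {route 1, route 2, route 3, route 4, route 5, route 6, route 7, route 8, route 9, route 10}, which has 10 elements.
Since |N(S)| = 10 ≥ |S| = 6, Hall's condition holds for this subset.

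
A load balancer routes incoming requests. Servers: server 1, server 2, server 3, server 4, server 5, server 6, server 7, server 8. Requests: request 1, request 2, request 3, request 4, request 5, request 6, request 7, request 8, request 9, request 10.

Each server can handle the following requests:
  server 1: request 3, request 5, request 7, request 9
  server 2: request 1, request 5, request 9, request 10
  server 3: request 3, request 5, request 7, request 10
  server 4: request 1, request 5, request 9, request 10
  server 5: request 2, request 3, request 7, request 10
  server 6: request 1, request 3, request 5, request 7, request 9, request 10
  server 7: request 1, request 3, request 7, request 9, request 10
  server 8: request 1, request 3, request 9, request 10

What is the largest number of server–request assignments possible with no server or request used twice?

For example, pair server 1→request 5, server 2→request 1, server 3→request 3, server 4→request 10, server 5→request 2, server 6→request 9, server 7→request 7.
The set {server 1, server 2, server 3, server 4, server 6, server 7, server 8} has only 6 neighbours ({request 1, request 10, request 3, request 5, request 7, request 9}), so by Hall's theorem at most 7 of the 8 servers can be matched.

7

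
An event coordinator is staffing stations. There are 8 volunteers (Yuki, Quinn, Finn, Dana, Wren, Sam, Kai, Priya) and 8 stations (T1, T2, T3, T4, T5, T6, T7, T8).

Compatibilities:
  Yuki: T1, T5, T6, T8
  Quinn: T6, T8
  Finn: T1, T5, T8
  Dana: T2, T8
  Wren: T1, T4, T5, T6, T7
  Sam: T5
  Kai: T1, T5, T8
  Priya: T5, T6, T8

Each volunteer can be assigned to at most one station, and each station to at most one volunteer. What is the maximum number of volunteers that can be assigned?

One maximum matching: Yuki-T1, Quinn-T6, Finn-T8, Dana-T2, Wren-T7, Sam-T5.
The set {Yuki, Quinn, Finn, Sam, Kai, Priya} has only 4 neighbours ({T1, T5, T6, T8}), so by Hall's theorem at most 6 of the 8 volunteers can be matched.

6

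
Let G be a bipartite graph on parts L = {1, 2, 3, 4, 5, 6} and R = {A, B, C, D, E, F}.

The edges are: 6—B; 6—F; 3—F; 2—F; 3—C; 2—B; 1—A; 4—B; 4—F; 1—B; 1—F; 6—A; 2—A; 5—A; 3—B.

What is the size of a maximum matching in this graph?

For example, pair 1-A, 2-F, 3-C, 4-B.
The set {1, 2, 4, 5, 6} has only 3 neighbours ({A, B, F}), so by Hall's theorem at most 4 of the 6 left vertices can be matched.

4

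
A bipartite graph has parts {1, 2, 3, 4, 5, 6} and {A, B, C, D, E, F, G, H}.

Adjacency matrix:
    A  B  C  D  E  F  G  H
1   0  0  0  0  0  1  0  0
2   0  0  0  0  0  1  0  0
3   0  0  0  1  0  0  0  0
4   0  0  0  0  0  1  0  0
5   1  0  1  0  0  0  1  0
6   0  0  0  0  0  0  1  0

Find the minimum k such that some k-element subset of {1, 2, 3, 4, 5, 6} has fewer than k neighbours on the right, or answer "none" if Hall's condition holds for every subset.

Take S = {1, 2}. Its neighbourhood is {F}, so |N(S)| = 1 < |S| = 2.
No single vertex violates Hall's condition since each has at least one neighbour, so 2 is the minimum.

2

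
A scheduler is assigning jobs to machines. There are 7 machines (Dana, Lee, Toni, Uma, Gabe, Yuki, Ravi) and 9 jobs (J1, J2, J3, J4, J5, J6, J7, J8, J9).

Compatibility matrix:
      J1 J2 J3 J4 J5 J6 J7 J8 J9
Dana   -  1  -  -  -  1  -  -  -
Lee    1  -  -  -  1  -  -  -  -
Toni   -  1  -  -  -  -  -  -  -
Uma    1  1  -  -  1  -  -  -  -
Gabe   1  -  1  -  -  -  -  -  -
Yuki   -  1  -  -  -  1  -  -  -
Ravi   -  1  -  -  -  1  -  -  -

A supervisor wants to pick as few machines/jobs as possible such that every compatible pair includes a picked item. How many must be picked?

5

A maximum matching has 5 edges (e.g. Dana–J6, Lee–J1, Toni–J2, Uma–J5, Gabe–J3).
By König's theorem the minimum vertex cover has the same size. One such cover is {Lee, Uma, Gabe, J2, J6}.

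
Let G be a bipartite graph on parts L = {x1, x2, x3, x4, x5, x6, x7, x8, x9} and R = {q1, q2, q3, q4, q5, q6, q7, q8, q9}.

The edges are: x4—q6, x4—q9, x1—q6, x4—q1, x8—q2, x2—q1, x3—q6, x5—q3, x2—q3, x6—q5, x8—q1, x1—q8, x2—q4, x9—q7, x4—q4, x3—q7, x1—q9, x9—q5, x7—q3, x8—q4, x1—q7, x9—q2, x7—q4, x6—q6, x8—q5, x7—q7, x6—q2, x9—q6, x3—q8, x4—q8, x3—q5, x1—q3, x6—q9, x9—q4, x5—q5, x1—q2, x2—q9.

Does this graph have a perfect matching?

Yes

For example, pair x1-q9, x2-q3, x3-q8, x4-q4, x5-q5, x6-q2, x7-q7, x8-q1, x9-q6.
Every left vertex is matched, so this is a perfect matching.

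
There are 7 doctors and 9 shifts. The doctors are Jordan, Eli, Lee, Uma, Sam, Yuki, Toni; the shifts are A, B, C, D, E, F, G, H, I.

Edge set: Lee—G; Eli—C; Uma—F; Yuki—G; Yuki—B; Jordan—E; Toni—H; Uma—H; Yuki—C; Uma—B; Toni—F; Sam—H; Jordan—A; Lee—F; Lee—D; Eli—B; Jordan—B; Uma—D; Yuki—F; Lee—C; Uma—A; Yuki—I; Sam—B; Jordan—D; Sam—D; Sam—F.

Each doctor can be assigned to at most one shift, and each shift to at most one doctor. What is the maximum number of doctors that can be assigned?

7

For example, pair Jordan-E, Eli-B, Lee-C, Uma-A, Sam-D, Yuki-G, Toni-F.
All 7 doctors are matched, so no larger matching exists.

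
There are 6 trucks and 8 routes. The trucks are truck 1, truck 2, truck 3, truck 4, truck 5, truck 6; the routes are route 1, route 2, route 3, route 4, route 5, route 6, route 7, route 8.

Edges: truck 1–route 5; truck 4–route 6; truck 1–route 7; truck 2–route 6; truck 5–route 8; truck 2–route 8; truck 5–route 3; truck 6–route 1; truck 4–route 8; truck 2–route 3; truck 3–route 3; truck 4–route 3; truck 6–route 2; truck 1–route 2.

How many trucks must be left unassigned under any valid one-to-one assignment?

For example, pair truck 1–route 7, truck 2–route 8, truck 3–route 3, truck 4–route 6, truck 6–route 2.
The set {truck 2, truck 3, truck 4, truck 5} has only 3 neighbours ({route 3, route 6, route 8}), so by Hall's theorem at most 5 of the 6 trucks can be matched.
That matches 5 of the 6, leaving 1 unmatched; no matching can do better.

1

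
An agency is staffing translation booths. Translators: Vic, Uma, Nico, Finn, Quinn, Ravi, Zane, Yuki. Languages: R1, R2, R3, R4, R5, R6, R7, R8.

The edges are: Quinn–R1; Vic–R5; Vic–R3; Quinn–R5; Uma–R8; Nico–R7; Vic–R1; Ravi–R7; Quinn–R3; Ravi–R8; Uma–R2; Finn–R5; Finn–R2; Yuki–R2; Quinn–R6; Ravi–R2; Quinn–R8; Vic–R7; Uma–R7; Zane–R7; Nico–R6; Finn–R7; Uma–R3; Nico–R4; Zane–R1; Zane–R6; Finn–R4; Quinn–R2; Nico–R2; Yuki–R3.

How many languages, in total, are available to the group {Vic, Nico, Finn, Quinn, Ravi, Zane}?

The union of neighbours of {Vic, Nico, Finn, Quinn, Ravi, Zane} is {R1, R2, R3, R4, R5, R6, R7, R8}, which has 8 elements.
Since |N(S)| = 8 ≥ |S| = 6, Hall's condition holds for this subset.

8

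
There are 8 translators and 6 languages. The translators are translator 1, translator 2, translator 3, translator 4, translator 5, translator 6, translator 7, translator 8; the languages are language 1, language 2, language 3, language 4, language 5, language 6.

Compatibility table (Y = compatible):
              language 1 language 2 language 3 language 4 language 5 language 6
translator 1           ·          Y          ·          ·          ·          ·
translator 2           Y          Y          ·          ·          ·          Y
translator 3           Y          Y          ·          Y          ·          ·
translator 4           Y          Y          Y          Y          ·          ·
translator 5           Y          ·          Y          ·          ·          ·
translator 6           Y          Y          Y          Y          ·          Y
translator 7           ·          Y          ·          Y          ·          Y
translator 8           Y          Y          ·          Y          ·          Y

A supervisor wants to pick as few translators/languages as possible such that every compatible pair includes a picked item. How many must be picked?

{language 1, language 2, language 3, language 4, language 6} is a vertex cover of size 5: every edge has an endpoint in this set.
No smaller cover exists because translator 1–language 2, translator 2–language 6, translator 3–language 4, translator 4–language 3, translator 5–language 1 is a matching of size 5, and a cover must include an endpoint of each of these disjoint edges (König's theorem).

5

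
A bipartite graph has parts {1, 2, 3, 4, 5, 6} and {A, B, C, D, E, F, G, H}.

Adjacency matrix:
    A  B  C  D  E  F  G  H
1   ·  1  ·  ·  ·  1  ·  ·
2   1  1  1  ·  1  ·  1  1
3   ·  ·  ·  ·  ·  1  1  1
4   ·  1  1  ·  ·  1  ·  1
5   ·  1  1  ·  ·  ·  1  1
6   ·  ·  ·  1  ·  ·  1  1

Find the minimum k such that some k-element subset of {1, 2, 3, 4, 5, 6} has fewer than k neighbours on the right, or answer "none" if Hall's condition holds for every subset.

none

A matching saturating every left vertex exists, for instance 1→B, 2→A, 3→F, 4→H, 5→C, 6→G.
By Hall's marriage theorem, this means |N(S)| ≥ |S| for every subset S, so no violating subset exists.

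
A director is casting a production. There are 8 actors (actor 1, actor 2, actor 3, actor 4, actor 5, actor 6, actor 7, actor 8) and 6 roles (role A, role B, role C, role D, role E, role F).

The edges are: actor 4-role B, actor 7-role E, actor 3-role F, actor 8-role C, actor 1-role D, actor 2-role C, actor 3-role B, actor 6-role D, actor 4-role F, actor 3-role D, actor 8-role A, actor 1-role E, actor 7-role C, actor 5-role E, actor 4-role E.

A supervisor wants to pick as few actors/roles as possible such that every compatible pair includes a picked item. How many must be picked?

{actor 3, actor 4, actor 8, role C, role D, role E} is a vertex cover of size 6: every edge has an endpoint in this set.
No smaller cover exists because actor 1–role D, actor 2–role C, actor 3–role F, actor 4–role B, actor 5–role E, actor 8–role A is a matching of size 6, and a cover must include an endpoint of each of these disjoint edges (König's theorem).

6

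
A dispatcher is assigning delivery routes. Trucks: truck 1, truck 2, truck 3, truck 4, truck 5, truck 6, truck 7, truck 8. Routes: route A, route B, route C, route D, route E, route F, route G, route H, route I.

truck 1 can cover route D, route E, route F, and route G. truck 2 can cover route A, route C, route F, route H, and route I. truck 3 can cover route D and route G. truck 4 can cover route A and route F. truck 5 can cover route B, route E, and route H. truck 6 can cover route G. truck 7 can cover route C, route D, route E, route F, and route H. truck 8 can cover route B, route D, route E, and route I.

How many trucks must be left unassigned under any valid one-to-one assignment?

One maximum matching: truck 1–route F, truck 2–route I, truck 3–route D, truck 4–route A, truck 5–route B, truck 6–route G, truck 7–route H, truck 8–route E.
This saturates every truck, so 8 is the maximum.
That matches 8 of the 8, leaving 0 unmatched; no matching can do better.

0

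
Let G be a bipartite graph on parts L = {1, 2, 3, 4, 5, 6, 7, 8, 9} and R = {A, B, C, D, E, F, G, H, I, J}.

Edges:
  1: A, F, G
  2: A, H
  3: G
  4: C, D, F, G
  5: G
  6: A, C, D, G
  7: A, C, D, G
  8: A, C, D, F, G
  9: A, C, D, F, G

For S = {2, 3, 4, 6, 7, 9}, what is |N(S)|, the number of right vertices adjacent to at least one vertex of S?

6

The union of neighbours of {2, 3, 4, 6, 7, 9} is {A, C, D, F, G, H}, which has 6 elements.
Since |N(S)| = 6 ≥ |S| = 6, Hall's condition holds for this subset.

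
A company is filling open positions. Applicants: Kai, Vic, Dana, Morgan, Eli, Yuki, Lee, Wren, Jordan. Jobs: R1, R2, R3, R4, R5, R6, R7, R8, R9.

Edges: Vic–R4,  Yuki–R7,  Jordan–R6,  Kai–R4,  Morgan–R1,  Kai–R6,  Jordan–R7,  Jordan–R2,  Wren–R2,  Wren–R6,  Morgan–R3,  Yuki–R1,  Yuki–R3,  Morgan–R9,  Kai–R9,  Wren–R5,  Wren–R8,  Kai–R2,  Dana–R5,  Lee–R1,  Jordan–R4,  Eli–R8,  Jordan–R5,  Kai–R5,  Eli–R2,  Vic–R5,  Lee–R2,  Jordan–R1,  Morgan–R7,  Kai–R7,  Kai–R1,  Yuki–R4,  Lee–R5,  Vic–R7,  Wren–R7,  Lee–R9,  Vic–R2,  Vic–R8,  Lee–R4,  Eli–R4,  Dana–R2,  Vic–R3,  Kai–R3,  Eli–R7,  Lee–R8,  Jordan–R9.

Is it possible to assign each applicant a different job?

One maximum matching: Kai→R6, Vic→R3, Dana→R5, Morgan→R7, Eli→R8, Yuki→R1, Lee→R4, Wren→R2, Jordan→R9.
All 9 applicants are covered.

Yes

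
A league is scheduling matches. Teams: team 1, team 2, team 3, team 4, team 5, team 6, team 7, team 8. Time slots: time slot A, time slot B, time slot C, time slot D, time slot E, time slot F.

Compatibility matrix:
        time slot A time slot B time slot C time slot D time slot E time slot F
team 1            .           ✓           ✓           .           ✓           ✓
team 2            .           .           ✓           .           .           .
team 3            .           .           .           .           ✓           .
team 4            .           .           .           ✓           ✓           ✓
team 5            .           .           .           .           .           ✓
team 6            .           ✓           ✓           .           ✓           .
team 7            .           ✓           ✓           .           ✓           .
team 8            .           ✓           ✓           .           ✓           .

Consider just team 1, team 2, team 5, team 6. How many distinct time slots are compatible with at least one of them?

4

The union of neighbours of {team 1, team 2, team 5, team 6} is {time slot B, time slot C, time slot E, time slot F}, which has 4 elements.
Since |N(S)| = 4 ≥ |S| = 4, Hall's condition holds for this subset.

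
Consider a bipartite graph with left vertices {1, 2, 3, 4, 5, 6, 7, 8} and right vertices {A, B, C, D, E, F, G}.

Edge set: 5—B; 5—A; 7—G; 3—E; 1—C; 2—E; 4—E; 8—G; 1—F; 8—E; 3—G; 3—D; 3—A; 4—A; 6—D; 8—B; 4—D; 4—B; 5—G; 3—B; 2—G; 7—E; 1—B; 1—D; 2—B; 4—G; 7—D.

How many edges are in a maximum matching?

6

For example, pair 1→F, 2→E, 3→A, 4→G, 5→B, 6→D.
The set {2, 3, 4, 5, 6, 7, 8} has only 5 neighbours ({A, B, D, E, G}), so by Hall's theorem at most 6 of the 8 left vertices can be matched.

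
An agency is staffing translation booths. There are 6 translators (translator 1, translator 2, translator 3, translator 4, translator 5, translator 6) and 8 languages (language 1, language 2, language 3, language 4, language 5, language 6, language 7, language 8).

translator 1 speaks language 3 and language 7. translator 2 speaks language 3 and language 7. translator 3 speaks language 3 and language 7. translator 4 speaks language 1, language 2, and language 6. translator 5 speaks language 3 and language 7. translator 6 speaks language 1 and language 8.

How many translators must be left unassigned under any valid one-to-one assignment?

For example, pair translator 1→language 3, translator 2→language 7, translator 4→language 6, translator 6→language 8.
The set {translator 1, translator 2, translator 3, translator 5} has only 2 neighbours ({language 3, language 7}), so by Hall's theorem at most 4 of the 6 translators can be matched.
That matches 4 of the 6, leaving 2 unmatched; no matching can do better.

2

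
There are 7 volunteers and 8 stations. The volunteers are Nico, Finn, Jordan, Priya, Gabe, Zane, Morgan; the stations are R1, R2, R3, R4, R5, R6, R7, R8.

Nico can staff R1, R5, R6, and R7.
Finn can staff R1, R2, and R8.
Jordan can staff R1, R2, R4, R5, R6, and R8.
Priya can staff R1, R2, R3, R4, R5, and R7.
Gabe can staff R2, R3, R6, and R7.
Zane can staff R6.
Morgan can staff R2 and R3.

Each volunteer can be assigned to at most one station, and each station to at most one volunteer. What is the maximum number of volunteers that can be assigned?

7

One maximum matching: Nico-R5, Finn-R8, Jordan-R4, Priya-R2, Gabe-R7, Zane-R6, Morgan-R3.
All 7 volunteers are matched, so no larger matching exists.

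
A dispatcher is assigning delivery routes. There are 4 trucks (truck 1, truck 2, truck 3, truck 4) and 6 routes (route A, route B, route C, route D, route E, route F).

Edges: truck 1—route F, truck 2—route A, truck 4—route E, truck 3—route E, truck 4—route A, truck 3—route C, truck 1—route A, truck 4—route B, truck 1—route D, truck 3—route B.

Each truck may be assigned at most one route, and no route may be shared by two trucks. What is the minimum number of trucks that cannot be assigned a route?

0

A valid assignment of size 4: truck 1→route F, truck 2→route A, truck 3→route B, truck 4→route E.
All 4 trucks are matched, so no larger matching exists.
That matches 4 of the 4, leaving 0 unmatched; no matching can do better.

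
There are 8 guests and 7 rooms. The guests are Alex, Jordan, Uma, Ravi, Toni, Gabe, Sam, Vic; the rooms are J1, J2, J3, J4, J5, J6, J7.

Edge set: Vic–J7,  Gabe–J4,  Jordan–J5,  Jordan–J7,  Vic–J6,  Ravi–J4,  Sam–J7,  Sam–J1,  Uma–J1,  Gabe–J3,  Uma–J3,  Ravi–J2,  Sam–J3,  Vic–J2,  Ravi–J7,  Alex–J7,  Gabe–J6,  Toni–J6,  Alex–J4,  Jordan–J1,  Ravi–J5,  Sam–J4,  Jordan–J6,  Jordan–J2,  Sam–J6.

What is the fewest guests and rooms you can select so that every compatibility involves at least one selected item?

7

{J1, J2, J3, J4, J5, J6, J7} is a vertex cover of size 7: every edge has an endpoint in this set.
No smaller cover exists because Alex–J4, Jordan–J2, Uma–J1, Ravi–J5, Toni–J6, Gabe–J3, Sam–J7 is a matching of size 7, and a cover must include an endpoint of each of these disjoint edges (König's theorem).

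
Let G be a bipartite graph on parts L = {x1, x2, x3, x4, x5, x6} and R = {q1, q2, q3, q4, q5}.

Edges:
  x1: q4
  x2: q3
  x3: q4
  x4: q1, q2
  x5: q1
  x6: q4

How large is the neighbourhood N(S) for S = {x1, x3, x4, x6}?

3

The union of neighbours of {x1, x3, x4, x6} is {q1, q2, q4}, which has 3 elements.
Since |N(S)| = 3 < |S| = 4, Hall's condition fails for this subset.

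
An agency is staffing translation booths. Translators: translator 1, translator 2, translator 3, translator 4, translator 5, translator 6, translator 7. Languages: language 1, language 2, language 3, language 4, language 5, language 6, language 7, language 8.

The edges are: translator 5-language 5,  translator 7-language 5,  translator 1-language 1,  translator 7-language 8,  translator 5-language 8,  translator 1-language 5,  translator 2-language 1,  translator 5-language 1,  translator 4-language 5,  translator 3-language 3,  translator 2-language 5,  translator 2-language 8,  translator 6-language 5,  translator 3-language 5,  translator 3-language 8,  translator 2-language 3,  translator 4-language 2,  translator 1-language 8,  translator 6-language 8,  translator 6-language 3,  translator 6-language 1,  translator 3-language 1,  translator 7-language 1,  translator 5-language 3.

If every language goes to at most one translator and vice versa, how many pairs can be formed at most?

For example, pair translator 1-language 5, translator 2-language 3, translator 3-language 1, translator 4-language 2, translator 5-language 8.
The set {translator 1, translator 2, translator 3, translator 5, translator 6, translator 7} has only 4 neighbours ({language 1, language 3, language 5, language 8}), so by Hall's theorem at most 5 of the 7 translators can be matched.

5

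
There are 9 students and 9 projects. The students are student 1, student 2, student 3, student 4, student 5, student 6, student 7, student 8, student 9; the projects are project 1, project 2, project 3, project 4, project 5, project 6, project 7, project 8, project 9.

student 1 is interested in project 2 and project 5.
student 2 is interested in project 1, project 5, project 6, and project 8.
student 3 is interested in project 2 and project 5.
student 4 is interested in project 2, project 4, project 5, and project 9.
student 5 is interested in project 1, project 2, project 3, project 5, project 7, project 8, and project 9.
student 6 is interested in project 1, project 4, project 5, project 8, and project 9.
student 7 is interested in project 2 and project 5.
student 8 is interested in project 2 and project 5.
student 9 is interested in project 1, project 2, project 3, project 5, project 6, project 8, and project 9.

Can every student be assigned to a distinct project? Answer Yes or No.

The set {student 1, student 3, student 7, student 8} has only 2 neighbours ({project 2, project 5}), so by Hall's theorem at most 7 of the 9 students can be matched.
Hence no matching covers every student.

No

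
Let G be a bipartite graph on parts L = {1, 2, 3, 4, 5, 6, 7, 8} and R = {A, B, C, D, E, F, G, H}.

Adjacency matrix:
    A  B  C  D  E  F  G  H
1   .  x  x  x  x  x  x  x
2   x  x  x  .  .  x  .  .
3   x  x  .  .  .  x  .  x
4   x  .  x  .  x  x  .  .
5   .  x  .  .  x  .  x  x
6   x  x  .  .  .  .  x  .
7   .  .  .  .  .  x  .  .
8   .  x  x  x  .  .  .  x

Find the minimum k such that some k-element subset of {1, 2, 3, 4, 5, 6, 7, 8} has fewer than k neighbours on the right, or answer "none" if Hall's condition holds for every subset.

none

A matching saturating every left vertex exists, for instance 1→D, 2→C, 3→A, 4→E, 5→H, 6→G, 7→F, 8→B.
By Hall's marriage theorem, this means |N(S)| ≥ |S| for every subset S, so no violating subset exists.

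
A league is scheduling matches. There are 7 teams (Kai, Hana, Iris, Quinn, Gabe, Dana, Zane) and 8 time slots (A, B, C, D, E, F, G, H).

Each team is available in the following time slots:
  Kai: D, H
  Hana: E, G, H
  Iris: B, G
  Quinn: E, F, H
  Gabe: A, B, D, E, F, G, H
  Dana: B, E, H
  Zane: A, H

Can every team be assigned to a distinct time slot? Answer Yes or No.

For example, pair Kai→D, Hana→E, Iris→G, Quinn→F, Gabe→A, Dana→B, Zane→H.
All 7 teams are covered.

Yes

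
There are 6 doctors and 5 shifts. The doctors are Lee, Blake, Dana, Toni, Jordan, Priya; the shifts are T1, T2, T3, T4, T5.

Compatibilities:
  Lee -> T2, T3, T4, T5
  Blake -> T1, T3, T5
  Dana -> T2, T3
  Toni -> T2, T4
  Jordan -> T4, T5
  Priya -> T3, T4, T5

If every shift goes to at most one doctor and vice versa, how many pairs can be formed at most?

5

A valid assignment of size 5: Lee–T4, Blake–T1, Dana–T3, Toni–T2, Jordan–T5.
The set {Lee, Dana, Toni, Jordan, Priya} has only 4 neighbours ({T2, T3, T4, T5}), so by Hall's theorem at most 5 of the 6 doctors can be matched.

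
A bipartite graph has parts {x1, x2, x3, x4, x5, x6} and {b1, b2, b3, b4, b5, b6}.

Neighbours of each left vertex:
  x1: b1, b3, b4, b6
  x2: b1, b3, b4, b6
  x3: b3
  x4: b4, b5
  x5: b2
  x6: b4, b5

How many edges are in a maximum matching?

A valid assignment of size 6: x1–b6, x2–b1, x3–b3, x4–b4, x5–b2, x6–b5.
All 6 left vertices are matched, so no larger matching exists.

6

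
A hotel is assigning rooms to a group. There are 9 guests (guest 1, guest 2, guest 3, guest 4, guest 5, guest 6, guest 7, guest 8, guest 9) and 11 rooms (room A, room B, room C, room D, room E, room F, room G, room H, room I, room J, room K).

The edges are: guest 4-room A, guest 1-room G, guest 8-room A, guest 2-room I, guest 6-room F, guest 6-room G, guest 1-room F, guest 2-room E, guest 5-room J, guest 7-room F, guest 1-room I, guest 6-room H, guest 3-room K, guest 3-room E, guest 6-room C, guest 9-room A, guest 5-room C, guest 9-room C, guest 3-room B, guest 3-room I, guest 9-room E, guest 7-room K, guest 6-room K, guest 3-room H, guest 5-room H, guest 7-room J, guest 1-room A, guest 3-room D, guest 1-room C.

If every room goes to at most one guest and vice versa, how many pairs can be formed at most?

8

One maximum matching: guest 1→room C, guest 2→room I, guest 3→room D, guest 4→room A, guest 5→room J, guest 6→room F, guest 7→room K, guest 9→room E.
The set {guest 4, guest 8} has only 1 neighbour ({room A}), so by Hall's theorem at most 8 of the 9 guests can be matched.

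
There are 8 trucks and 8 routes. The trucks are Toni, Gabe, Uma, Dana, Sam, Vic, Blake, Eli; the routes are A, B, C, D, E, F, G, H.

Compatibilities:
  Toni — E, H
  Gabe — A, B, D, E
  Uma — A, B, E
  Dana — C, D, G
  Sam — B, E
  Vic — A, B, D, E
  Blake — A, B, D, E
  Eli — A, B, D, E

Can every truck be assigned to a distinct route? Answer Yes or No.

The set {Gabe, Uma, Sam, Vic, Blake, Eli} has only 4 neighbours ({A, B, D, E}), so by Hall's theorem at most 6 of the 8 trucks can be matched.
Hence no matching covers every truck.

No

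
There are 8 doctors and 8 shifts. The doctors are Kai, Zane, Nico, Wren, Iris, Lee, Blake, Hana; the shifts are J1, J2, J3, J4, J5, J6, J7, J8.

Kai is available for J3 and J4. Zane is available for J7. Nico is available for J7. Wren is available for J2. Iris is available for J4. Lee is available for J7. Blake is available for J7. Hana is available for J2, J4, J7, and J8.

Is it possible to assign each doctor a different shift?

The set {Zane, Nico, Lee, Blake} has only 1 neighbour ({J7}), so by Hall's theorem at most 5 of the 8 doctors can be matched.
Hence no matching covers every doctor.

No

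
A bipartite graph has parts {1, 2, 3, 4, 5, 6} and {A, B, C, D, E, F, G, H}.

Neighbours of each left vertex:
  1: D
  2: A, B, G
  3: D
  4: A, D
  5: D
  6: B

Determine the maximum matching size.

One maximum matching: 1–D, 2–G, 4–A, 6–B.
The set {1, 3, 5} has only 1 neighbour ({D}), so by Hall's theorem at most 4 of the 6 left vertices can be matched.

4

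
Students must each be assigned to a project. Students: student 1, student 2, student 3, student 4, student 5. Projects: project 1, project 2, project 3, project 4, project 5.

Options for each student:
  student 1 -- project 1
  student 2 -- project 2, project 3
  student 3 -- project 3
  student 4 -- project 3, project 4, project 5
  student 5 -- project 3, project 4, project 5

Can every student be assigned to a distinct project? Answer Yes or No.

A valid assignment of size 5: student 1–project 1, student 2–project 2, student 3–project 3, student 4–project 5, student 5–project 4.
All 5 students are covered.

Yes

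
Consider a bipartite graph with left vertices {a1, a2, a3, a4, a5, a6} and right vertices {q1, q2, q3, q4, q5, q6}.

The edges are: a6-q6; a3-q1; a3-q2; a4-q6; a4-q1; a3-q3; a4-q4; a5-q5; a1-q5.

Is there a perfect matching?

The set {a1, a2, a5} has only 1 neighbour ({q5}), so by Hall's theorem at most 4 of the 6 left vertices can be matched.
Hence no matching covers every left vertex.

No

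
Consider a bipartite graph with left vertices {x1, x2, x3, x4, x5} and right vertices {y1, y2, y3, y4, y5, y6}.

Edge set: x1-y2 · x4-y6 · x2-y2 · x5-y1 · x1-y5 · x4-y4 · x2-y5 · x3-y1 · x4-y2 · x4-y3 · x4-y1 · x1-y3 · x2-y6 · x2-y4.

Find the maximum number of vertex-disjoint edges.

One maximum matching: x1–y3, x2–y2, x3–y1, x4–y6.
The set {x3, x5} has only 1 neighbour ({y1}), so by Hall's theorem at most 4 of the 5 left vertices can be matched.

4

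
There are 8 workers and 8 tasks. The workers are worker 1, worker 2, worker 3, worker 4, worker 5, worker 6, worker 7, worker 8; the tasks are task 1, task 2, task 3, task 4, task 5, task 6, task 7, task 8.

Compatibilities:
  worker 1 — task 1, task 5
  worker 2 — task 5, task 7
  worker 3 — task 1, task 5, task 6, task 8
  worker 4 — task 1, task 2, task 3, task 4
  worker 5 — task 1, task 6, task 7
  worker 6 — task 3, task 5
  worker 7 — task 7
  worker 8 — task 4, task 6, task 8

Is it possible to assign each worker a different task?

Yes

A valid assignment of size 8: worker 1–task 1, worker 2–task 5, worker 3–task 8, worker 4–task 2, worker 5–task 6, worker 6–task 3, worker 7–task 7, worker 8–task 4.
Every worker is matched, so this is a perfect matching.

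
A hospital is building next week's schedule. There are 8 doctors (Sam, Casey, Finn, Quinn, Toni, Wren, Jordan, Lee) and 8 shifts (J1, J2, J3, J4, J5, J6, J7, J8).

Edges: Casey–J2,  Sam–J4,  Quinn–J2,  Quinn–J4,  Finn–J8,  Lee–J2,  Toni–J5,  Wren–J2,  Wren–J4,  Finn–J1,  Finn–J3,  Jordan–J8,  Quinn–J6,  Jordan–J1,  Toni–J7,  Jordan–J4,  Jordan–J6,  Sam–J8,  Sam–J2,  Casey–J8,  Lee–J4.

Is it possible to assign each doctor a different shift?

The set {Sam, Casey, Wren, Lee} has only 3 neighbours ({J2, J4, J8}), so by Hall's theorem at most 7 of the 8 doctors can be matched.
Hence no matching covers every doctor.

No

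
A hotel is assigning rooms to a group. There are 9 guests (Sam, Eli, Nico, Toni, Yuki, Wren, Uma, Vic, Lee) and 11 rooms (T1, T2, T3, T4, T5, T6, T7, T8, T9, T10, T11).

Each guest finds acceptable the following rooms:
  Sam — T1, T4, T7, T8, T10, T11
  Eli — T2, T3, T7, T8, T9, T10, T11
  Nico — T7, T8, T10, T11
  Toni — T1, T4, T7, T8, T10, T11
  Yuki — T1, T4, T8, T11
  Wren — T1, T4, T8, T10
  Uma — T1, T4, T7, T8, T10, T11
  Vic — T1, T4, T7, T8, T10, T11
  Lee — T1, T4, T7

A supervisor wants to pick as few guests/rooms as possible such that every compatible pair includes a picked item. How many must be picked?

The 7 edges Sam–T1, Eli–T3, Nico–T7, Toni–T4, Yuki–T11, Wren–T8, Uma–T10 form a matching, so any vertex cover needs at least 7 vertices (one per matched edge).
Conversely {Eli, T1, T4, T7, T8, T10, T11} meets every edge and has exactly 7 vertices, so 7 is optimal.

7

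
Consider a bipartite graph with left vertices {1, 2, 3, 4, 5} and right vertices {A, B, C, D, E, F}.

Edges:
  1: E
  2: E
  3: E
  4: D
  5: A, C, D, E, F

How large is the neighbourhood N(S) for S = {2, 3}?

1

The union of neighbours of {2, 3} is {E}, which has 1 element.
Since |N(S)| = 1 < |S| = 2, Hall's condition fails for this subset.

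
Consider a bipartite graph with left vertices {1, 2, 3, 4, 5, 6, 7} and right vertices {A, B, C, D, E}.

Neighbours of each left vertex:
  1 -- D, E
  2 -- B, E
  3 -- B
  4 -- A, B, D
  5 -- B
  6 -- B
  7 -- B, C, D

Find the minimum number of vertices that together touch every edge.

The 5 edges 1–D, 2–E, 3–B, 4–A, 7–C form a matching, so any vertex cover needs at least 5 vertices (one per matched edge).
Conversely {1, 2, 4, 7, B} meets every edge and has exactly 5 vertices, so 5 is optimal.

5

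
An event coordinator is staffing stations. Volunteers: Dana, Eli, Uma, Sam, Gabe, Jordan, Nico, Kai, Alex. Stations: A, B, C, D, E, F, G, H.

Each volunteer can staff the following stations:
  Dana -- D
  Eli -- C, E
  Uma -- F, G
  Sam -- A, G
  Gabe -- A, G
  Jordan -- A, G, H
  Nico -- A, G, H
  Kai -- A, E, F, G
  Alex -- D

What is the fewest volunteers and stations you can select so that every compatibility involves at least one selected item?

The 7 edges Dana–D, Eli–C, Uma–F, Sam–A, Gabe–G, Jordan–H, Kai–E form a matching, so any vertex cover needs at least 7 vertices (one per matched edge).
Conversely {Eli, Uma, Kai, A, D, G, H} meets every edge and has exactly 7 vertices, so 7 is optimal.

7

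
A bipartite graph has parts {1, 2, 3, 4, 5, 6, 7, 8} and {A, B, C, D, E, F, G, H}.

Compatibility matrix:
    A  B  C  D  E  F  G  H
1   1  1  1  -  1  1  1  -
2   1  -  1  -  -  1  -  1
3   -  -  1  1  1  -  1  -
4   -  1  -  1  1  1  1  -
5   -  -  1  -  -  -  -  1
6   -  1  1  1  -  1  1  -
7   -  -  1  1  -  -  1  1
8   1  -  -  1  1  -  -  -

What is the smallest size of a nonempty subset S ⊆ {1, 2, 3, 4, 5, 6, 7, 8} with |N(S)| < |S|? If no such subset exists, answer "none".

none

A matching saturating every left vertex exists, for instance 1→A, 2→F, 3→D, 4→G, 5→H, 6→B, 7→C, 8→E.
By Hall's marriage theorem, this means |N(S)| ≥ |S| for every subset S, so no violating subset exists.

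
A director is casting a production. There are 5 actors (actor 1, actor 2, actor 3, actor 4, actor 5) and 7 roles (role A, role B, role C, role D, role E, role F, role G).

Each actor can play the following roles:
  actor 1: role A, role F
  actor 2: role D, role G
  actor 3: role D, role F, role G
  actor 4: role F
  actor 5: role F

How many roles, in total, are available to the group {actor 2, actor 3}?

3

The union of neighbours of {actor 2, actor 3} is {role D, role F, role G}, which has 3 elements.
Since |N(S)| = 3 ≥ |S| = 2, Hall's condition holds for this subset.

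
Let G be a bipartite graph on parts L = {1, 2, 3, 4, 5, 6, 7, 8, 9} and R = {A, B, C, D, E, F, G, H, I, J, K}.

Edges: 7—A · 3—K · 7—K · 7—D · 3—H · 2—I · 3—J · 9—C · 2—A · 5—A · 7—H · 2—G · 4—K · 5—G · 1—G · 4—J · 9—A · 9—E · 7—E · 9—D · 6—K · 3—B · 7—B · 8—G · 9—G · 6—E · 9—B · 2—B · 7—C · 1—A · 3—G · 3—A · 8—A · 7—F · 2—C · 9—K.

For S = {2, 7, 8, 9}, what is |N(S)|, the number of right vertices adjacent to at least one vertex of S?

10

The union of neighbours of {2, 7, 8, 9} is {A, B, C, D, E, F, G, H, I, K}, which has 10 elements.
Since |N(S)| = 10 ≥ |S| = 4, Hall's condition holds for this subset.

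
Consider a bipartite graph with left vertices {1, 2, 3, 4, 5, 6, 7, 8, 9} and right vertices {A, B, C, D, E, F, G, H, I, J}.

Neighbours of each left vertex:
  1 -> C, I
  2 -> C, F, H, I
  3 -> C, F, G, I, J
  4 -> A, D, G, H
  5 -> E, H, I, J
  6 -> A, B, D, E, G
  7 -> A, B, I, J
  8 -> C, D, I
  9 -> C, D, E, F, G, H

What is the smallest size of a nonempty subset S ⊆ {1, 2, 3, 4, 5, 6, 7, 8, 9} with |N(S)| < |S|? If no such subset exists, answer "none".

none

A matching saturating every left vertex exists, for instance 1→I, 2→F, 3→J, 4→D, 5→E, 6→A, 7→B, 8→C, 9→G.
By Hall's marriage theorem, this means |N(S)| ≥ |S| for every subset S, so no violating subset exists.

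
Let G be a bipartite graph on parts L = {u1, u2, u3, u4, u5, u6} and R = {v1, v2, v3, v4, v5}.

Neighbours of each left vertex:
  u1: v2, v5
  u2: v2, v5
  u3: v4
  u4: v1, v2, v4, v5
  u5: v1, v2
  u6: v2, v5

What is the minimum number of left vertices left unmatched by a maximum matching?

A valid assignment of size 4: u1-v5, u2-v2, u3-v4, u4-v1.
The set {u1, u2, u3, u4, u5, u6} has only 4 neighbours ({v1, v2, v4, v5}), so by Hall's theorem at most 4 of the 6 left vertices can be matched.
That matches 4 of the 6, leaving 2 unmatched; no matching can do better.

2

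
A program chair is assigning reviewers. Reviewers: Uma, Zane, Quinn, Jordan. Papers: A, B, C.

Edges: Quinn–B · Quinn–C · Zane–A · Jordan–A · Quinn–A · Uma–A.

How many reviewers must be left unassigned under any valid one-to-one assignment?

2

One maximum matching: Uma→A, Quinn→B.
The set {Uma, Zane, Jordan} has only 1 neighbour ({A}), so by Hall's theorem at most 2 of the 4 reviewers can be matched.
That matches 2 of the 4, leaving 2 unmatched; no matching can do better.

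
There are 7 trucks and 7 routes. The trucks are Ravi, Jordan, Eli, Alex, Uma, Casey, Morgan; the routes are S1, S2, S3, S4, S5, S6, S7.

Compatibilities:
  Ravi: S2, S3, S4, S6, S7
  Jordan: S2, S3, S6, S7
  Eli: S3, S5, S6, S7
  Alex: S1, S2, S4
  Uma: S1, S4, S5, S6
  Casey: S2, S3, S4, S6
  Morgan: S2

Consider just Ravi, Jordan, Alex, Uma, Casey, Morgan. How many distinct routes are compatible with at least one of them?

7

The union of neighbours of {Ravi, Jordan, Alex, Uma, Casey, Morgan} is {S1, S2, S3, S4, S5, S6, S7}, which has 7 elements.
Since |N(S)| = 7 ≥ |S| = 6, Hall's condition holds for this subset.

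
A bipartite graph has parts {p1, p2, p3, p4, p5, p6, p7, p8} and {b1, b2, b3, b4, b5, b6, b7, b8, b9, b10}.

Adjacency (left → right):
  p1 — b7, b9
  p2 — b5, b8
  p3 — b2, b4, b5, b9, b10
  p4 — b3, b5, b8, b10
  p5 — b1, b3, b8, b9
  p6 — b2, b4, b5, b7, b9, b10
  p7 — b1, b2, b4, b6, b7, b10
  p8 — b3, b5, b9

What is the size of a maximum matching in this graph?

8

One maximum matching: p1–b9, p2–b5, p3–b4, p4–b8, p5–b1, p6–b7, p7–b6, p8–b3.
This saturates every left vertex, so 8 is the maximum.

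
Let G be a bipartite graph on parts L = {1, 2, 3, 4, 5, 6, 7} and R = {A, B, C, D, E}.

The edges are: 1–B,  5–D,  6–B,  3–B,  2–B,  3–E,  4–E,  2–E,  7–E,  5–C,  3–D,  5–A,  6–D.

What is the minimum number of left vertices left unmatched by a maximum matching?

3

A valid assignment of size 4: 1→B, 2→E, 3→D, 5→C.
The set {1, 2, 3, 4, 6, 7} has only 3 neighbours ({B, D, E}), so by Hall's theorem at most 4 of the 7 left vertices can be matched.
That matches 4 of the 7, leaving 3 unmatched; no matching can do better.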